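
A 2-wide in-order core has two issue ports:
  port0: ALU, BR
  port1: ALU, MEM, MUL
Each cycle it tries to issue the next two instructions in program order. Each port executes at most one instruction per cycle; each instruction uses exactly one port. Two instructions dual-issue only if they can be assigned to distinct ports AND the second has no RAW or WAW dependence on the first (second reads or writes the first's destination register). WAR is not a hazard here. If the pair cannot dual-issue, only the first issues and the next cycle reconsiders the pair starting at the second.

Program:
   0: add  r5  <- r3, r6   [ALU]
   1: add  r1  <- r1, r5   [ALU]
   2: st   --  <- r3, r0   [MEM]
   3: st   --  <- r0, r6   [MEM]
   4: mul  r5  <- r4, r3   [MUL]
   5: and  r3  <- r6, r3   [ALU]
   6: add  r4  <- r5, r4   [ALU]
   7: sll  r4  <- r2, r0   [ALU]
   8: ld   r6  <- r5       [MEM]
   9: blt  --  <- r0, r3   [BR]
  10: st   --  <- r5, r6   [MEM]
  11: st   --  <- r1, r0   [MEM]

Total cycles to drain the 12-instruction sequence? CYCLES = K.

c0: i0 add.ALU  RAW r5
c1: i1,i2 add.ALU+st.MEM  pair
c2: i3 st.MEM  no-port MEM/MUL
c3: i4,i5 mul.MUL+and.ALU  pair
c4: i6 add.ALU  WAW r4
c5: i7,i8 sll.ALU+ld.MEM  pair
c6: i9,i10 blt.BR+st.MEM  pair
c7: i11 st.MEM  tail

CYCLES = 8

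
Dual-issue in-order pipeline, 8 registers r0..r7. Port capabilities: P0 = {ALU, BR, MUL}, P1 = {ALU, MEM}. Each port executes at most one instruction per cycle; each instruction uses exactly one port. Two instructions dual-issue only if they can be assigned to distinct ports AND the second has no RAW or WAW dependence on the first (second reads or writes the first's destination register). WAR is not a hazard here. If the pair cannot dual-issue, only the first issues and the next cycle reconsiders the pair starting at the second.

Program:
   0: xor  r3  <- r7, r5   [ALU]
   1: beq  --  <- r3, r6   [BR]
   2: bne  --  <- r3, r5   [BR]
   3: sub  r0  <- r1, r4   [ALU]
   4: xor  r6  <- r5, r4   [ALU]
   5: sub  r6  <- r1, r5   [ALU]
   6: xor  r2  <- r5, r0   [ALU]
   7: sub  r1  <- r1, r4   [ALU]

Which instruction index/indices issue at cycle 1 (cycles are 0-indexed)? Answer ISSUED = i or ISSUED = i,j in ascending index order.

0. xor.ALU @i0  | RAW r3
1. beq.BR @i1  | no-port BR/BR
2. bne.BR;sub.ALU @i2+i3  | dual
3. xor.ALU @i4  | WAW r6
4. sub.ALU;xor.ALU @i5+i6  | dual
5. sub.ALU @i7  | tail

ISSUED = 1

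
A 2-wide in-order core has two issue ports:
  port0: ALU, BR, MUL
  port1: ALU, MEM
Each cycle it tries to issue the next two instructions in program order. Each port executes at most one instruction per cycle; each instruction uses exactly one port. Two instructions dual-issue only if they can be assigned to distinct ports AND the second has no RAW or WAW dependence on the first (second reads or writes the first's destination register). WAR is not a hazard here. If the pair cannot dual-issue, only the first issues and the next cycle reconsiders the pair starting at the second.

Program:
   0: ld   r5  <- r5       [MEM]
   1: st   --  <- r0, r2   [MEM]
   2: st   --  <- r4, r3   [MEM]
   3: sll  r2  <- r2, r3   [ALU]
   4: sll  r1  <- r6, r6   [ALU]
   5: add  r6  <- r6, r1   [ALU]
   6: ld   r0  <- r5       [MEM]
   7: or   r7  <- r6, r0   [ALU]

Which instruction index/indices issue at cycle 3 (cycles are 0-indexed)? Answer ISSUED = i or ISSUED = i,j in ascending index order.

ISSUED = 4

  cy0 -> i0 (ld.MEM) no-port MEM/MEM
  cy1 -> i1 (st.MEM) no-port MEM/MEM
  cy2 -> i2/i3 (st.MEM+sll.ALU) 2-wide
  cy3 -> i4 (sll.ALU) RAW r1
  cy4 -> i5/i6 (add.ALU+ld.MEM) 2-wide
  cy5 -> i7 (or.ALU) tail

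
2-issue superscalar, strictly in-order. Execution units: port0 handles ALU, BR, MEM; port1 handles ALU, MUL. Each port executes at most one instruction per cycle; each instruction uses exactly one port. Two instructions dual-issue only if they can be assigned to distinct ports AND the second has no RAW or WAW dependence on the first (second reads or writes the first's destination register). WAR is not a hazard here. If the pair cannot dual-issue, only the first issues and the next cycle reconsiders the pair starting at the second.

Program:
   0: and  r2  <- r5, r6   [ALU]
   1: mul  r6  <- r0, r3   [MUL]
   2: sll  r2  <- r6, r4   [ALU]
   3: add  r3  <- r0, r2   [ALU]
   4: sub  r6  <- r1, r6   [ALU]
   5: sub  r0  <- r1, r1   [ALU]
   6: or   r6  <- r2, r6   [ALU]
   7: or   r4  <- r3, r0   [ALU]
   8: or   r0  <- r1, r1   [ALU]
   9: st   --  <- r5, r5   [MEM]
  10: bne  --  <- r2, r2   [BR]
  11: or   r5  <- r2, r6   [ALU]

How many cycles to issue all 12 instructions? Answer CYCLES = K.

c0: i0/i1 and+mul  dual
c1: i2 sll  RAW r2
c2: i3/i4 add+sub  dual
c3: i5/i6 sub+or  dual
c4: i7/i8 or+or  dual
c5: i9 st  no-port MEM/BR
c6: i10/i11 bne+or  dual

CYCLES = 7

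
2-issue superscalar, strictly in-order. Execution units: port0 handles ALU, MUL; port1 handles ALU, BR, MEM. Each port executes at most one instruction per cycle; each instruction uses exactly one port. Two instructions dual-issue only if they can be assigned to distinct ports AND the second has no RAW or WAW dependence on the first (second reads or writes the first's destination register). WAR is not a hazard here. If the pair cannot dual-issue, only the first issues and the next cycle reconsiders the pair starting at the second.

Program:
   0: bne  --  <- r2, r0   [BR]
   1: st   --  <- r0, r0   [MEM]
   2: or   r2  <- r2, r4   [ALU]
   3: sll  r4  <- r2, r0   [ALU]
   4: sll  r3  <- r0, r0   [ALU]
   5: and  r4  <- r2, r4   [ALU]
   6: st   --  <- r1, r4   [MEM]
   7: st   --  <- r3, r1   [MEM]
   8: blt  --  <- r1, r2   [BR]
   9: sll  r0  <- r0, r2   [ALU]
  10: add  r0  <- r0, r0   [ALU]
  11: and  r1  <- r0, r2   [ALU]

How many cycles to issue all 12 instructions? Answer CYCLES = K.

CYCLES = 9

  cy0 -> i0 (bne) no-port BR/MEM
  cy1 -> i1/i2 (st/or) pair
  cy2 -> i3/i4 (sll/sll) pair
  cy3 -> i5 (and) RAW r4
  cy4 -> i6 (st) no-port MEM/MEM
  cy5 -> i7 (st) no-port MEM/BR
  cy6 -> i8/i9 (blt/sll) pair
  cy7 -> i10 (add) RAW r0
  cy8 -> i11 (and) tail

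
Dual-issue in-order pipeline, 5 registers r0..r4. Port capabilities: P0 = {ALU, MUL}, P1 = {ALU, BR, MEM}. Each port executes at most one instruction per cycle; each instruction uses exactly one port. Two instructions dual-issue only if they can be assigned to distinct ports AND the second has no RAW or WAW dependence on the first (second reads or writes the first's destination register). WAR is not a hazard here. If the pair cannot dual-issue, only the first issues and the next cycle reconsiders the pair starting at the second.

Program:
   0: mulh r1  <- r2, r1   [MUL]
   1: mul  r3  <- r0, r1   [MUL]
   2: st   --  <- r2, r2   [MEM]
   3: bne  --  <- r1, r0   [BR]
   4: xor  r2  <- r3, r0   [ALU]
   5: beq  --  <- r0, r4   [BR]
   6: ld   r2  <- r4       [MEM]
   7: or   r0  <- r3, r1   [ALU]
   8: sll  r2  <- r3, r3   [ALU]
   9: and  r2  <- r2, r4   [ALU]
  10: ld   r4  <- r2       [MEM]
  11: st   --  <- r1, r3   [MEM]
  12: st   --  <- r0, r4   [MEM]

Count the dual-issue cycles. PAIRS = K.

#0 head=0: mulh.MUL i0 no-port MUL/MUL
#1 head=1: mul.MUL st.MEM i1&i2 pair
#2 head=3: bne.BR xor.ALU i3&i4 pair
#3 head=5: beq.BR i5 no-port BR/MEM
#4 head=6: ld.MEM or.ALU i6&i7 pair
#5 head=8: sll.ALU i8 RAW+WAW r2
#6 head=9: and.ALU i9 RAW r2
#7 head=10: ld.MEM i10 no-port MEM/MEM
#8 head=11: st.MEM i11 no-port MEM/MEM
#9 head=12: st.MEM i12 tail

PAIRS = 3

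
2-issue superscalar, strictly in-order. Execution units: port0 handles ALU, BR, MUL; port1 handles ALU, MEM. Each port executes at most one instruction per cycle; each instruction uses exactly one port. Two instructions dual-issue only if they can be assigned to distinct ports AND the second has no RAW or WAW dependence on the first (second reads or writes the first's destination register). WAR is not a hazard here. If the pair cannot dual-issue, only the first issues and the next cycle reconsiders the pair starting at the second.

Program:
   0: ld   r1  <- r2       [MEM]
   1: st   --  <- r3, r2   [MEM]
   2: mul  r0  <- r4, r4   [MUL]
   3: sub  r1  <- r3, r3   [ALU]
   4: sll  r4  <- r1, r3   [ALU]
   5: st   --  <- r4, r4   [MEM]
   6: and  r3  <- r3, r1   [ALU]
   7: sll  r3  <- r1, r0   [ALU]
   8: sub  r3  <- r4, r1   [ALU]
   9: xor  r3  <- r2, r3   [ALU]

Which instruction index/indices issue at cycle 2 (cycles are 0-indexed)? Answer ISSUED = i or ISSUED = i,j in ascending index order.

ISSUED = 3

0. ld @i0  | no-port MEM/MEM
1. st;mul @i1/i2  | pair
2. sub @i3  | RAW r1
3. sll @i4  | RAW r4
4. st;and @i5/i6  | pair
5. sll @i7  | WAW r3
6. sub @i8  | RAW+WAW r3
7. xor @i9  | tail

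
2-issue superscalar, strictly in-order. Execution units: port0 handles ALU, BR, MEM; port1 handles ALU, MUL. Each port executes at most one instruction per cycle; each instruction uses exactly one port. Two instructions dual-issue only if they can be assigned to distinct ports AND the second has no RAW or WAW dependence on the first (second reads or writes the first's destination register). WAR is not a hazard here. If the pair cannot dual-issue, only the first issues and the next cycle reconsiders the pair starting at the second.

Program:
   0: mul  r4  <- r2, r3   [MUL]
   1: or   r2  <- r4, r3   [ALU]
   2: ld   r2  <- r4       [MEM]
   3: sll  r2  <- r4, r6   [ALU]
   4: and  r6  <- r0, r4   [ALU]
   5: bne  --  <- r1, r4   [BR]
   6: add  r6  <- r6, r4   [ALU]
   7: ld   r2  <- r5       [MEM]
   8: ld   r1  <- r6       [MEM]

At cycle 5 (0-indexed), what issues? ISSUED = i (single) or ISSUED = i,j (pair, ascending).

ISSUED = 7

  cy0 -> i0 (mul.MUL) RAW r4
  cy1 -> i1 (or.ALU) WAW r2
  cy2 -> i2 (ld.MEM) WAW r2
  cy3 -> i3&i4 (sll.ALU/and.ALU) dual
  cy4 -> i5&i6 (bne.BR/add.ALU) dual
  cy5 -> i7 (ld.MEM) no-port MEM/MEM
  cy6 -> i8 (ld.MEM) tail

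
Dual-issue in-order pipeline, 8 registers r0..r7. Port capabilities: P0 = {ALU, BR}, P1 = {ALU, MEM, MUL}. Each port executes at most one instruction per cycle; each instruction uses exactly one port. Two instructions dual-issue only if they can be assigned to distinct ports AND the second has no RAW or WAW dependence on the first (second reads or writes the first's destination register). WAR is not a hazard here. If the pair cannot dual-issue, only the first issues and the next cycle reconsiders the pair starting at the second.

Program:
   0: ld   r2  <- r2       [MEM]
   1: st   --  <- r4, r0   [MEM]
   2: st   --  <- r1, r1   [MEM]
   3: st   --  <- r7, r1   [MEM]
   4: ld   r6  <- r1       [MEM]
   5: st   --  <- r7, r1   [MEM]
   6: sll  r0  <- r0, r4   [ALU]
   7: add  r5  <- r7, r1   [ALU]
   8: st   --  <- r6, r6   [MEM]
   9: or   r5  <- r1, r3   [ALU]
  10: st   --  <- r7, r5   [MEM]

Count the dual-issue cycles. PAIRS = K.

  cy0 -> i0 (ld) no-port MEM/MEM
  cy1 -> i1 (st) no-port MEM/MEM
  cy2 -> i2 (st) no-port MEM/MEM
  cy3 -> i3 (st) no-port MEM/MEM
  cy4 -> i4 (ld) no-port MEM/MEM
  cy5 -> i5&i6 (st/sll) pair
  cy6 -> i7&i8 (add/st) pair
  cy7 -> i9 (or) RAW r5
  cy8 -> i10 (st) tail

PAIRS = 2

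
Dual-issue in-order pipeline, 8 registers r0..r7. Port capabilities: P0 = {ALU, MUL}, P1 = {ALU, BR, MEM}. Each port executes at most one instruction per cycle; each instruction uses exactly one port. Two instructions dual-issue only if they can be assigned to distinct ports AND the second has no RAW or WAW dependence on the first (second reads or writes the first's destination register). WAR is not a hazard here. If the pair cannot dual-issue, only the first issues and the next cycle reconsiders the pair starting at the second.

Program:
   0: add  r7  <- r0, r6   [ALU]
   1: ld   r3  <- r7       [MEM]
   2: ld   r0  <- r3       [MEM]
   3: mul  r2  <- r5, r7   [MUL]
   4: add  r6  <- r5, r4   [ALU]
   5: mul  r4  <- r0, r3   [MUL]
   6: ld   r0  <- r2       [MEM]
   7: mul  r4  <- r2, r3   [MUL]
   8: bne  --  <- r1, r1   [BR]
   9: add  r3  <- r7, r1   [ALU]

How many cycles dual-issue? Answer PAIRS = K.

c0: i0 add  RAW r7
c1: i1 ld  no-port MEM/MEM
c2: i2+i3 ld+mul  2-wide
c3: i4+i5 add+mul  2-wide
c4: i6+i7 ld+mul  2-wide
c5: i8+i9 bne+add  2-wide

PAIRS = 4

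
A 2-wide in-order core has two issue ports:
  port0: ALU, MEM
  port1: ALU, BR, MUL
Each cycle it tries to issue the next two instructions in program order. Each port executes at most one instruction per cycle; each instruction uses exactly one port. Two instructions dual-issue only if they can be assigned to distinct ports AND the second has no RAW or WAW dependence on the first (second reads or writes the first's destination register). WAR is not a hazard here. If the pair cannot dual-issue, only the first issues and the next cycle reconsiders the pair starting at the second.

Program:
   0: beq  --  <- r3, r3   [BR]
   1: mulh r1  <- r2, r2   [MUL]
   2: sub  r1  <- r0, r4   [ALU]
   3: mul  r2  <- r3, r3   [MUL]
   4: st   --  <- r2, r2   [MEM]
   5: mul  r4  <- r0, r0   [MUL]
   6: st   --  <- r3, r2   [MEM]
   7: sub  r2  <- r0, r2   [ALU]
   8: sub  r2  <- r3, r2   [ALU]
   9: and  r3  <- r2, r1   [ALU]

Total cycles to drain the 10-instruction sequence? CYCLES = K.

CYCLES = 7

  cy0 -> i0 (beq.BR) no-port BR/MUL
  cy1 -> i1 (mulh.MUL) WAW r1
  cy2 -> i2,i3 (sub.ALU/mul.MUL) dual
  cy3 -> i4,i5 (st.MEM/mul.MUL) dual
  cy4 -> i6,i7 (st.MEM/sub.ALU) dual
  cy5 -> i8 (sub.ALU) RAW r2
  cy6 -> i9 (and.ALU) tail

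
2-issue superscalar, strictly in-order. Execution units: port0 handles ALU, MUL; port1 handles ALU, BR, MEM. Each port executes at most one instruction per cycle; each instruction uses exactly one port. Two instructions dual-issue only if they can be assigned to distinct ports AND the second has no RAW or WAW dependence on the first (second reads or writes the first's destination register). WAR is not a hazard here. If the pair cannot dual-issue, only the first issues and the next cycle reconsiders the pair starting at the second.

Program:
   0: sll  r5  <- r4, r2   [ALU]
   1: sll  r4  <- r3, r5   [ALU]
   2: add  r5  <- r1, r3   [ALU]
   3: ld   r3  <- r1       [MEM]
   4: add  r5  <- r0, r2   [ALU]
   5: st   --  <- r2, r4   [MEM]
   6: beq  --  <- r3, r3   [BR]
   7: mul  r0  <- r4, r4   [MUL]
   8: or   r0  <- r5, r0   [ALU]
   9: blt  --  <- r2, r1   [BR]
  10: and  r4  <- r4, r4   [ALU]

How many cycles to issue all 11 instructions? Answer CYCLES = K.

t=0 i0:sll ; RAW r5
t=1 i1/i2:sll add ; pair
t=2 i3/i4:ld add ; pair
t=3 i5:st ; no-port MEM/BR
t=4 i6/i7:beq mul ; pair
t=5 i8/i9:or blt ; pair
t=6 i10:and ; tail

CYCLES = 7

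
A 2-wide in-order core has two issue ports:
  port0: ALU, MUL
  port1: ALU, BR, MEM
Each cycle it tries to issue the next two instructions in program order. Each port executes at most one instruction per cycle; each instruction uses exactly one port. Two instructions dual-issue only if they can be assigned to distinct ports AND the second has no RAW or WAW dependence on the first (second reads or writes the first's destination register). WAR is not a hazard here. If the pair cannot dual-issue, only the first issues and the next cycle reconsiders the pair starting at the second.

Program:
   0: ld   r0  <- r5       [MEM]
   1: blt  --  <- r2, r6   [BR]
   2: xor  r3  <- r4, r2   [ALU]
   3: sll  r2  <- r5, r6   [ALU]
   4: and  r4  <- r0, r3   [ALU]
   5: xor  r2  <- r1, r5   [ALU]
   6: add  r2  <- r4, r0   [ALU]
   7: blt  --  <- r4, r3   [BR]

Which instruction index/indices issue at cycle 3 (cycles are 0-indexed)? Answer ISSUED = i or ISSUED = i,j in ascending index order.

c0: i0 ld  no-port MEM/BR
c1: i1,i2 blt/xor  pair
c2: i3,i4 sll/and  pair
c3: i5 xor  WAW r2
c4: i6,i7 add/blt  pair

ISSUED = 5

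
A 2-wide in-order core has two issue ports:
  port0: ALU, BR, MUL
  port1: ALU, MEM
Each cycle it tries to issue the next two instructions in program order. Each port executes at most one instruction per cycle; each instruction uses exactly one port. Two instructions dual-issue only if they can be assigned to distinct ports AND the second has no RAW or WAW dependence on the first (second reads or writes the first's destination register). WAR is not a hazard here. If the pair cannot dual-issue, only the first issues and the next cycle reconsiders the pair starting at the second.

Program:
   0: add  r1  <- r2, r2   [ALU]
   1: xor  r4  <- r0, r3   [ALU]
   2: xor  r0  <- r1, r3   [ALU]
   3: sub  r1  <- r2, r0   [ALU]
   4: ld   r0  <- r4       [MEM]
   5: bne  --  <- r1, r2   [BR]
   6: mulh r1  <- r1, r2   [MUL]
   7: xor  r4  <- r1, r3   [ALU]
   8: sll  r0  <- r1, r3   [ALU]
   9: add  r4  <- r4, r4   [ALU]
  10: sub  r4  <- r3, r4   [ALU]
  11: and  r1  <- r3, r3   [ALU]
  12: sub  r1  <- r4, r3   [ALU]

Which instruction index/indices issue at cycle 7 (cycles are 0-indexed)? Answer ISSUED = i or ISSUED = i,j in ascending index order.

ISSUED = 10,11

0. add.ALU xor.ALU @i0/i1  | dual
1. xor.ALU @i2  | RAW r0
2. sub.ALU ld.MEM @i3/i4  | dual
3. bne.BR @i5  | no-port BR/MUL
4. mulh.MUL @i6  | RAW r1
5. xor.ALU sll.ALU @i7/i8  | dual
6. add.ALU @i9  | RAW+WAW r4
7. sub.ALU and.ALU @i10/i11  | dual
8. sub.ALU @i12  | tail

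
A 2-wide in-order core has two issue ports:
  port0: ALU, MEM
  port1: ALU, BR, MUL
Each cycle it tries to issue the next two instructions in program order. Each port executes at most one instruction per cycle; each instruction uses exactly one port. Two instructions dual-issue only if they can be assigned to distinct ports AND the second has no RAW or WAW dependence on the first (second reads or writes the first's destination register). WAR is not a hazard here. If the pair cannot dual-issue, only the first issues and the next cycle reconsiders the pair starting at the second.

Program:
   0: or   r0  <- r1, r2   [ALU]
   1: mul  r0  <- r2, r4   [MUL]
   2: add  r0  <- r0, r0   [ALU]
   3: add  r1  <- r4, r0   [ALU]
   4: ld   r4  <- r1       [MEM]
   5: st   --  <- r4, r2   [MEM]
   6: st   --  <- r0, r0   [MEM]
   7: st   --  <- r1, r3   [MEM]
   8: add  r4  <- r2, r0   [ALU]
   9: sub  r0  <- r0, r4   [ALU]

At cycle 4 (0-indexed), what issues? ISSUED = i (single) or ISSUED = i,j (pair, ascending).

ISSUED = 4

0. or.ALU @i0  | WAW r0
1. mul.MUL @i1  | RAW+WAW r0
2. add.ALU @i2  | RAW r0
3. add.ALU @i3  | RAW r1
4. ld.MEM @i4  | no-port MEM/MEM
5. st.MEM @i5  | no-port MEM/MEM
6. st.MEM @i6  | no-port MEM/MEM
7. st.MEM add.ALU @i7/i8  | dual
8. sub.ALU @i9  | tail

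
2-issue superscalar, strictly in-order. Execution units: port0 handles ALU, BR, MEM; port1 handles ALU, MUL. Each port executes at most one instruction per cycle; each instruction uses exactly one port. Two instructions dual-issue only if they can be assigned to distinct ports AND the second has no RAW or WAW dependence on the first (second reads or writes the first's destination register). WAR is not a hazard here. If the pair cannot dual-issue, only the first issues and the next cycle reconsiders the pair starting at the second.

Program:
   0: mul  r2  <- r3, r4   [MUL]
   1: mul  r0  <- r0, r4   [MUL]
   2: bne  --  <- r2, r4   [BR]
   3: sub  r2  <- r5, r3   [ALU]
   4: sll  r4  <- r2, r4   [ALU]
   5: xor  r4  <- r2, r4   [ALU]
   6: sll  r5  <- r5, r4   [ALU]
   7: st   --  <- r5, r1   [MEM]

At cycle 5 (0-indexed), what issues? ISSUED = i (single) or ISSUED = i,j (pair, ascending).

ISSUED = 6

[0] i0  mul.MUL  -- no-port MUL/MUL
[1] i1&i2  mul.MUL+bne.BR  -- dual
[2] i3  sub.ALU  -- RAW r2
[3] i4  sll.ALU  -- RAW+WAW r4
[4] i5  xor.ALU  -- RAW r4
[5] i6  sll.ALU  -- RAW r5
[6] i7  st.MEM  -- tail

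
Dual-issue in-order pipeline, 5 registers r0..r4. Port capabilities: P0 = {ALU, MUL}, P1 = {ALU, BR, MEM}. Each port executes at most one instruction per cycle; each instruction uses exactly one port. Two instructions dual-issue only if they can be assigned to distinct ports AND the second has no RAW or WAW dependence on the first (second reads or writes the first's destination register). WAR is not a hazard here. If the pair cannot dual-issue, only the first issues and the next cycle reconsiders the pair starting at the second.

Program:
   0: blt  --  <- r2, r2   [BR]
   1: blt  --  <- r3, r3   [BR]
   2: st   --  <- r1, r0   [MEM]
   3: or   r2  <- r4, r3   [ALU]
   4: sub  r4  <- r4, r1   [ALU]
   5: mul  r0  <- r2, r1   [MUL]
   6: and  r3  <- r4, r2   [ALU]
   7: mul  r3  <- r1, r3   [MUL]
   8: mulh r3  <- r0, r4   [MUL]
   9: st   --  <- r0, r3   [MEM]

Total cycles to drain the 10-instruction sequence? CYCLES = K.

CYCLES = 8

[0] i0  blt.BR  -- no-port BR/BR
[1] i1  blt.BR  -- no-port BR/MEM
[2] i2+i3  st.MEM or.ALU  -- dual
[3] i4+i5  sub.ALU mul.MUL  -- dual
[4] i6  and.ALU  -- RAW+WAW r3
[5] i7  mul.MUL  -- no-port MUL/MUL
[6] i8  mulh.MUL  -- RAW r3
[7] i9  st.MEM  -- tail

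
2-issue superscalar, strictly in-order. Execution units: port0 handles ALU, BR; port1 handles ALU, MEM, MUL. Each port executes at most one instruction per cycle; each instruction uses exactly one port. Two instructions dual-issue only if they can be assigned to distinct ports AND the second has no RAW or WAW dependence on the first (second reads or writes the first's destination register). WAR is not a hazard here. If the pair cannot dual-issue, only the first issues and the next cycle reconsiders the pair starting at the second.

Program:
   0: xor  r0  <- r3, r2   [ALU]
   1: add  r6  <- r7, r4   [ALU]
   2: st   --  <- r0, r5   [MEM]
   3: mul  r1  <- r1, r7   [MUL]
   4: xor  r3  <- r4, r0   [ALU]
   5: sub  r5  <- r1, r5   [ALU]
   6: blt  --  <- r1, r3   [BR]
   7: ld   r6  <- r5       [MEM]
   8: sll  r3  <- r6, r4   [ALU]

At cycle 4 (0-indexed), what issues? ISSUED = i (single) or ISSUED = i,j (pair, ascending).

ISSUED = 7

#0 head=0: xor.ALU;add.ALU i0+i1 pair
#1 head=2: st.MEM i2 no-port MEM/MUL
#2 head=3: mul.MUL;xor.ALU i3+i4 pair
#3 head=5: sub.ALU;blt.BR i5+i6 pair
#4 head=7: ld.MEM i7 RAW r6
#5 head=8: sll.ALU i8 tail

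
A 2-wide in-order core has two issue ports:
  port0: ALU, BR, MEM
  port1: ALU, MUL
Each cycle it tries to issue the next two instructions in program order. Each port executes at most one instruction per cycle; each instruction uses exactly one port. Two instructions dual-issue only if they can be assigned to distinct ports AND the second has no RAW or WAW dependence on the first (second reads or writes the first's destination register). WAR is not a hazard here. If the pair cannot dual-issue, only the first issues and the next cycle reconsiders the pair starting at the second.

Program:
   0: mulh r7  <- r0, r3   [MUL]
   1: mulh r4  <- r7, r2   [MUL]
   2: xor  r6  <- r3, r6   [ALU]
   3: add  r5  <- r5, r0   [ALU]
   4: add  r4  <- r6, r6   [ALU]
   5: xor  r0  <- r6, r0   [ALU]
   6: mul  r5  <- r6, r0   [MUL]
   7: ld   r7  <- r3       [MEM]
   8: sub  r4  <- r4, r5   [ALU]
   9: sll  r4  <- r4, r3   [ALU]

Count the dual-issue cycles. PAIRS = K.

PAIRS = 3

  cy0 -> i0 (mulh) no-port MUL/MUL
  cy1 -> i1,i2 (mulh/xor) pair
  cy2 -> i3,i4 (add/add) pair
  cy3 -> i5 (xor) RAW r0
  cy4 -> i6,i7 (mul/ld) pair
  cy5 -> i8 (sub) RAW+WAW r4
  cy6 -> i9 (sll) tail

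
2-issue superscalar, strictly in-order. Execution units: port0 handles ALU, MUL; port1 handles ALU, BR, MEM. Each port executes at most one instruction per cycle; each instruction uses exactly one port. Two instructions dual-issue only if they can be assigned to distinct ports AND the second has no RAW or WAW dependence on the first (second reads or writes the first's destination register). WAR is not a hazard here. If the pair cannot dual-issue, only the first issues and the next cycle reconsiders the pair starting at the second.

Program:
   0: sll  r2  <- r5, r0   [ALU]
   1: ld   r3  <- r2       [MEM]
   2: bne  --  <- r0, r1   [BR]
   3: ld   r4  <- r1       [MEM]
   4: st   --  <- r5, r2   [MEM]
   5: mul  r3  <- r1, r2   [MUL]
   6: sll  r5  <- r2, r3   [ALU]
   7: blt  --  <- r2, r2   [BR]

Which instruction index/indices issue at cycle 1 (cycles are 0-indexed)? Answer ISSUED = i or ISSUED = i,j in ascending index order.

t=0 i0:sll.ALU ; RAW r2
t=1 i1:ld.MEM ; no-port MEM/BR
t=2 i2:bne.BR ; no-port BR/MEM
t=3 i3:ld.MEM ; no-port MEM/MEM
t=4 i4&i5:st.MEM;mul.MUL ; pair
t=5 i6&i7:sll.ALU;blt.BR ; pair

ISSUED = 1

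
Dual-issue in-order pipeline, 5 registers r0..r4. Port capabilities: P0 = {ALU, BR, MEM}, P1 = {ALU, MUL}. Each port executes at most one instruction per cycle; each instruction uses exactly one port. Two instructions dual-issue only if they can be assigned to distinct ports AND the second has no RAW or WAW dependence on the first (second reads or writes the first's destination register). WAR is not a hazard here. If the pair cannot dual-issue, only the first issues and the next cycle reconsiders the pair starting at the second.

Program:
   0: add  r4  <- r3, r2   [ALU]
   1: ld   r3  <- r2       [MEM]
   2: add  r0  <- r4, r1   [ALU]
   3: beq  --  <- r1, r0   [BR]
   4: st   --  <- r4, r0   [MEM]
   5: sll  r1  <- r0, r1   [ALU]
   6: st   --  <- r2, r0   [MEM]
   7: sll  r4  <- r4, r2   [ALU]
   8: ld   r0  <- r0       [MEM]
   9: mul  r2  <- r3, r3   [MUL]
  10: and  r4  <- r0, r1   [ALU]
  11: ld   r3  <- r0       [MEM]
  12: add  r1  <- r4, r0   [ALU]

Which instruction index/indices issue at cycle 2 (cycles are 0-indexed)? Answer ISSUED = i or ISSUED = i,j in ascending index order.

c0: i0/i1 add.ALU;ld.MEM  2-wide
c1: i2 add.ALU  RAW r0
c2: i3 beq.BR  no-port BR/MEM
c3: i4/i5 st.MEM;sll.ALU  2-wide
c4: i6/i7 st.MEM;sll.ALU  2-wide
c5: i8/i9 ld.MEM;mul.MUL  2-wide
c6: i10/i11 and.ALU;ld.MEM  2-wide
c7: i12 add.ALU  tail

ISSUED = 3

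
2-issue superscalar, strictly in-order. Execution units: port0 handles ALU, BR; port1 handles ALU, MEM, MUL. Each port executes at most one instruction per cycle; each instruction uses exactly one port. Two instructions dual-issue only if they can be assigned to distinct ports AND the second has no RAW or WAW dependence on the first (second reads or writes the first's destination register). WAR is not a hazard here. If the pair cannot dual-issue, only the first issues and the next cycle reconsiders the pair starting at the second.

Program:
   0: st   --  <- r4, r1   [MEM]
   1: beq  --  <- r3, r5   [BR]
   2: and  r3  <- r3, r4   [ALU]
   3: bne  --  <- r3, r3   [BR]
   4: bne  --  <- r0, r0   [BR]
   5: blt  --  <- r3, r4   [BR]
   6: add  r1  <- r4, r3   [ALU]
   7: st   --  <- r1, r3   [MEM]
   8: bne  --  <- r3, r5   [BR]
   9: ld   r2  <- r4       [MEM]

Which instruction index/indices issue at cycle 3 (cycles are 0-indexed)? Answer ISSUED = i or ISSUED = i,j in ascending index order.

  cy0 -> i0&i1 (st/beq) 2-wide
  cy1 -> i2 (and) RAW r3
  cy2 -> i3 (bne) no-port BR/BR
  cy3 -> i4 (bne) no-port BR/BR
  cy4 -> i5&i6 (blt/add) 2-wide
  cy5 -> i7&i8 (st/bne) 2-wide
  cy6 -> i9 (ld) tail

ISSUED = 4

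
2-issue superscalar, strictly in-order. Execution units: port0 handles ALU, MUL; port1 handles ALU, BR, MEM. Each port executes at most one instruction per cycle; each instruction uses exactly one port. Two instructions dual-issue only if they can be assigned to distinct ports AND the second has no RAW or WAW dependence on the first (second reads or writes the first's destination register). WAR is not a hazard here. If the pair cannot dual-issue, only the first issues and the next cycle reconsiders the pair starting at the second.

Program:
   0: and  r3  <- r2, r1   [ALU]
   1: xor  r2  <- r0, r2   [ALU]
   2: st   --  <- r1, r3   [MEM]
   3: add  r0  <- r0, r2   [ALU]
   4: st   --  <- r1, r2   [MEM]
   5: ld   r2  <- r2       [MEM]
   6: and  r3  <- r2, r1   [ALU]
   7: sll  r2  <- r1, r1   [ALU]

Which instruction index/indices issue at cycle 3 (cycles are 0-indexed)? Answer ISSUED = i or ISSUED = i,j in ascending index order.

ISSUED = 5

c0: i0/i1 and.ALU;xor.ALU  2-wide
c1: i2/i3 st.MEM;add.ALU  2-wide
c2: i4 st.MEM  no-port MEM/MEM
c3: i5 ld.MEM  RAW r2
c4: i6/i7 and.ALU;sll.ALU  2-wide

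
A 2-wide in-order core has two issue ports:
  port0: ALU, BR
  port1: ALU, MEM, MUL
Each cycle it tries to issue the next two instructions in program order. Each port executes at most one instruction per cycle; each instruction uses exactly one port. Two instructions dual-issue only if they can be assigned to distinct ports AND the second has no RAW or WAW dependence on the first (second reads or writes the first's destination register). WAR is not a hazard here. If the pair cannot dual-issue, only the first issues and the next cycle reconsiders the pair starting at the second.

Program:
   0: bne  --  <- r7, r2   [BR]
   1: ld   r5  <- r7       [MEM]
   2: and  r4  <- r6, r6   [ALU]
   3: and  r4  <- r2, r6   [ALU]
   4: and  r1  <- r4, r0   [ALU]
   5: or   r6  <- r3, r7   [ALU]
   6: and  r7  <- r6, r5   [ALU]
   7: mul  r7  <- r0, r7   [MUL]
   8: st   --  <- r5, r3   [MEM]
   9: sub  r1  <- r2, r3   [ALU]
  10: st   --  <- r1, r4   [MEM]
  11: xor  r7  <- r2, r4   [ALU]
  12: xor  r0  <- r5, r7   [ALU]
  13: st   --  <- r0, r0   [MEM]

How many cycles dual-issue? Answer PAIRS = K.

#0 head=0: bne.BR ld.MEM i0/i1 dual
#1 head=2: and.ALU i2 WAW r4
#2 head=3: and.ALU i3 RAW r4
#3 head=4: and.ALU or.ALU i4/i5 dual
#4 head=6: and.ALU i6 RAW+WAW r7
#5 head=7: mul.MUL i7 no-port MUL/MEM
#6 head=8: st.MEM sub.ALU i8/i9 dual
#7 head=10: st.MEM xor.ALU i10/i11 dual
#8 head=12: xor.ALU i12 RAW r0
#9 head=13: st.MEM i13 tail

PAIRS = 4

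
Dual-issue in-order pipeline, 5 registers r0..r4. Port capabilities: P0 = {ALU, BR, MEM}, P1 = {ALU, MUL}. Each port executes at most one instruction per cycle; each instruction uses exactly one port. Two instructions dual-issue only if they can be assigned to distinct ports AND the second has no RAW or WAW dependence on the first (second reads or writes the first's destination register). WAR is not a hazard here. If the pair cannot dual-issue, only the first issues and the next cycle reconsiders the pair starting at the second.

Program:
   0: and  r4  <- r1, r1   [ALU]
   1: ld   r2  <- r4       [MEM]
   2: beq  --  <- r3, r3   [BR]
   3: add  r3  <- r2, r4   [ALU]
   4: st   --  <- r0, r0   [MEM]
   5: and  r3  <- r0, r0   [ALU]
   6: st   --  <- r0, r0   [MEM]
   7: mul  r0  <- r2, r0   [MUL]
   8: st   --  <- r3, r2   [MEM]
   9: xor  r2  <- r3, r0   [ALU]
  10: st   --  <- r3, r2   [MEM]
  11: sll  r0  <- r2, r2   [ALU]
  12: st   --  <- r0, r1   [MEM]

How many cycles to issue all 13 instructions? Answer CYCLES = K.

[0] i0  and.ALU  -- RAW r4
[1] i1  ld.MEM  -- no-port MEM/BR
[2] i2,i3  beq.BR;add.ALU  -- pair
[3] i4,i5  st.MEM;and.ALU  -- pair
[4] i6,i7  st.MEM;mul.MUL  -- pair
[5] i8,i9  st.MEM;xor.ALU  -- pair
[6] i10,i11  st.MEM;sll.ALU  -- pair
[7] i12  st.MEM  -- tail

CYCLES = 8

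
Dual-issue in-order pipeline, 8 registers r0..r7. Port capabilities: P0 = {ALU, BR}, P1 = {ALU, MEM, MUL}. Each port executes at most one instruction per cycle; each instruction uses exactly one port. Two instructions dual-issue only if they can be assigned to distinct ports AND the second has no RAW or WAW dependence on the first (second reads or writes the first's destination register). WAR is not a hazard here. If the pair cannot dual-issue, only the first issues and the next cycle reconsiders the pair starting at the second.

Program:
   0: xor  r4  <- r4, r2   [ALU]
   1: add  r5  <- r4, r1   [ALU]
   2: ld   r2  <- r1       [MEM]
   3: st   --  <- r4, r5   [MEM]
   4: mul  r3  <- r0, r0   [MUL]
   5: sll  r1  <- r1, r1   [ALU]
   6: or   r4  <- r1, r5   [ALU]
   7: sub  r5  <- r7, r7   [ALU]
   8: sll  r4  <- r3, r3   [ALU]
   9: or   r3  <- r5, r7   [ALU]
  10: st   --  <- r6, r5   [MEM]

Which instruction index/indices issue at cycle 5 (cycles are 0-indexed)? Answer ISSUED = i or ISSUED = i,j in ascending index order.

#0 head=0: xor i0 RAW r4
#1 head=1: add+ld i1/i2 pair
#2 head=3: st i3 no-port MEM/MUL
#3 head=4: mul+sll i4/i5 pair
#4 head=6: or+sub i6/i7 pair
#5 head=8: sll+or i8/i9 pair
#6 head=10: st i10 tail

ISSUED = 8,9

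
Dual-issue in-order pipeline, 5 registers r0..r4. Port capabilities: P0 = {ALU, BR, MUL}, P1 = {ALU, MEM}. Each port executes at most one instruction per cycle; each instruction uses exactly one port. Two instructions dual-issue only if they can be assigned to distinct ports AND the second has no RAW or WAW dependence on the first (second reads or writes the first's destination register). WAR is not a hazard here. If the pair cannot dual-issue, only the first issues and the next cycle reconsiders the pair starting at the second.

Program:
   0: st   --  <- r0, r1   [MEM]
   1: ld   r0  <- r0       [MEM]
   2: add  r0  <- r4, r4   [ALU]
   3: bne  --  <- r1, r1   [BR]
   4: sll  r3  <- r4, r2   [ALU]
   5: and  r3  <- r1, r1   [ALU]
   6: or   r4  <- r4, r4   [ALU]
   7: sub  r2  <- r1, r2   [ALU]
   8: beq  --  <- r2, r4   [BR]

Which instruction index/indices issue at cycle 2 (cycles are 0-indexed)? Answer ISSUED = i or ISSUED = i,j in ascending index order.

ISSUED = 2,3

  cy0 -> i0 (st) no-port MEM/MEM
  cy1 -> i1 (ld) WAW r0
  cy2 -> i2&i3 (add bne) 2-wide
  cy3 -> i4 (sll) WAW r3
  cy4 -> i5&i6 (and or) 2-wide
  cy5 -> i7 (sub) RAW r2
  cy6 -> i8 (beq) tail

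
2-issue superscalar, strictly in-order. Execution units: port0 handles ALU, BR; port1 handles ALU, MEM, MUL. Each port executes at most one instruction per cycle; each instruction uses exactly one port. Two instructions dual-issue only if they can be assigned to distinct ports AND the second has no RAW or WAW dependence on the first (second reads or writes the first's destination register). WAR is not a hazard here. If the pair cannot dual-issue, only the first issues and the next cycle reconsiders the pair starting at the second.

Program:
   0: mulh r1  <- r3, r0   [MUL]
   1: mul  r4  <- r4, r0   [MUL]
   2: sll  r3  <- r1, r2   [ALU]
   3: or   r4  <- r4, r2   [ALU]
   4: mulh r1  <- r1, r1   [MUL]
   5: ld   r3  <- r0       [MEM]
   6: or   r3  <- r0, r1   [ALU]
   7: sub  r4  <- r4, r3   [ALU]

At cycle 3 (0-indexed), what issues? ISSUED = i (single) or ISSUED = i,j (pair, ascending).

t=0 i0:mulh.MUL ; no-port MUL/MUL
t=1 i1/i2:mul.MUL sll.ALU ; 2-wide
t=2 i3/i4:or.ALU mulh.MUL ; 2-wide
t=3 i5:ld.MEM ; WAW r3
t=4 i6:or.ALU ; RAW r3
t=5 i7:sub.ALU ; tail

ISSUED = 5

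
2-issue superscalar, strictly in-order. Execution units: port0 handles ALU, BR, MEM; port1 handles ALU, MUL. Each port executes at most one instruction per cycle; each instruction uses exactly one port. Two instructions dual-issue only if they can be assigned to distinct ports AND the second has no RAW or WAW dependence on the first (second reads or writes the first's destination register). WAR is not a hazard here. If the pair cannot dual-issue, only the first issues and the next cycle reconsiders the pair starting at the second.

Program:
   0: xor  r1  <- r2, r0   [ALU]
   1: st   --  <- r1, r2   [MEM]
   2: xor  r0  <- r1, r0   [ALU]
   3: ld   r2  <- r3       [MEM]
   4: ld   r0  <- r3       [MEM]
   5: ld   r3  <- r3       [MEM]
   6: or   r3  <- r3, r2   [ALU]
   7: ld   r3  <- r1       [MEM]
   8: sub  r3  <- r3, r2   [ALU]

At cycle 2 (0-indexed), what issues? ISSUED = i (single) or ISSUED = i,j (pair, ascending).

[0] i0  xor.ALU  -- RAW r1
[1] i1/i2  st.MEM;xor.ALU  -- 2-wide
[2] i3  ld.MEM  -- no-port MEM/MEM
[3] i4  ld.MEM  -- no-port MEM/MEM
[4] i5  ld.MEM  -- RAW+WAW r3
[5] i6  or.ALU  -- WAW r3
[6] i7  ld.MEM  -- RAW+WAW r3
[7] i8  sub.ALU  -- tail

ISSUED = 3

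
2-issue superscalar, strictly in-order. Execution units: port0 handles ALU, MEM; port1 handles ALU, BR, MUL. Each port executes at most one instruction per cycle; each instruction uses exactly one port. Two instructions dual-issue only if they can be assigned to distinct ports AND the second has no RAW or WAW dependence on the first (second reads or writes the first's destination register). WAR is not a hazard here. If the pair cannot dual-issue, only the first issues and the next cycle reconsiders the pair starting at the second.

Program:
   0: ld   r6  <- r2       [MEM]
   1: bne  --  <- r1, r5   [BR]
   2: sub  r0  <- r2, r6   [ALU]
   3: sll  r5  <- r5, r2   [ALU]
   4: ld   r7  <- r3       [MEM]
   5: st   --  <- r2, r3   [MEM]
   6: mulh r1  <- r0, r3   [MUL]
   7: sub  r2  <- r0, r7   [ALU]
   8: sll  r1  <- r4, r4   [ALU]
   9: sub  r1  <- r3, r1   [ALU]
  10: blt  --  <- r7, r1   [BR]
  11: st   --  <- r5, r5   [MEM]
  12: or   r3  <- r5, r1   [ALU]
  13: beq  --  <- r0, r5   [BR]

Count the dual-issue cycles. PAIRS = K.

PAIRS = 6

  cy0 -> i0/i1 (ld.MEM;bne.BR) dual
  cy1 -> i2/i3 (sub.ALU;sll.ALU) dual
  cy2 -> i4 (ld.MEM) no-port MEM/MEM
  cy3 -> i5/i6 (st.MEM;mulh.MUL) dual
  cy4 -> i7/i8 (sub.ALU;sll.ALU) dual
  cy5 -> i9 (sub.ALU) RAW r1
  cy6 -> i10/i11 (blt.BR;st.MEM) dual
  cy7 -> i12/i13 (or.ALU;beq.BR) dual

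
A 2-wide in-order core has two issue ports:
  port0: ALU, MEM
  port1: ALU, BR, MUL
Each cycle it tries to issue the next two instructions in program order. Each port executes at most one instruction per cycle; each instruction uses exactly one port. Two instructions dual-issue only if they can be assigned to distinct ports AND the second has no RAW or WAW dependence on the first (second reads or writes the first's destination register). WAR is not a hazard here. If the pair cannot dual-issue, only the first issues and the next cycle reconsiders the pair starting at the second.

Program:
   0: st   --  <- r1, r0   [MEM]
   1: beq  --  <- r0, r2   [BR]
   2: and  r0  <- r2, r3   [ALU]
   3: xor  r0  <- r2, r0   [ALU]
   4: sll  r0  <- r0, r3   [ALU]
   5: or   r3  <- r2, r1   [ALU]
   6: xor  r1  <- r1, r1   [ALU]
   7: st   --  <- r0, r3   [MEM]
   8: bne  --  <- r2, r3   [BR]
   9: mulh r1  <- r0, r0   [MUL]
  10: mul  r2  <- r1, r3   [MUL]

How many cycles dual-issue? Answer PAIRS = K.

PAIRS = 3

  cy0 -> i0/i1 (st.MEM+beq.BR) pair
  cy1 -> i2 (and.ALU) RAW+WAW r0
  cy2 -> i3 (xor.ALU) RAW+WAW r0
  cy3 -> i4/i5 (sll.ALU+or.ALU) pair
  cy4 -> i6/i7 (xor.ALU+st.MEM) pair
  cy5 -> i8 (bne.BR) no-port BR/MUL
  cy6 -> i9 (mulh.MUL) no-port MUL/MUL
  cy7 -> i10 (mul.MUL) tail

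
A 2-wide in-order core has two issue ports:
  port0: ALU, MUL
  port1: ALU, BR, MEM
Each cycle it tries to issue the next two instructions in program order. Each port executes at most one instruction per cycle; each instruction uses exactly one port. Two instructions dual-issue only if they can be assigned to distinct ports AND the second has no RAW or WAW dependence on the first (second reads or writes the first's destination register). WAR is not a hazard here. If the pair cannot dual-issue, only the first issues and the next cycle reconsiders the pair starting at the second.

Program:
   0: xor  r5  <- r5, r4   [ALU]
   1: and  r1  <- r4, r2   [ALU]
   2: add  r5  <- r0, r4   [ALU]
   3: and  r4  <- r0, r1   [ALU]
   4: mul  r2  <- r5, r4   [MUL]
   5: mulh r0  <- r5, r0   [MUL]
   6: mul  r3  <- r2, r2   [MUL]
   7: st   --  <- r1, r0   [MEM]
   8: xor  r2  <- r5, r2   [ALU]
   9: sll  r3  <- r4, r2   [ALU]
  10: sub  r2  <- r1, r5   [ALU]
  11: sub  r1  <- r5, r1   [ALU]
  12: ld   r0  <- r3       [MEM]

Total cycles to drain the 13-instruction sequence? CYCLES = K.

  cy0 -> i0+i1 (xor+and) dual
  cy1 -> i2+i3 (add+and) dual
  cy2 -> i4 (mul) no-port MUL/MUL
  cy3 -> i5 (mulh) no-port MUL/MUL
  cy4 -> i6+i7 (mul+st) dual
  cy5 -> i8 (xor) RAW r2
  cy6 -> i9+i10 (sll+sub) dual
  cy7 -> i11+i12 (sub+ld) dual

CYCLES = 8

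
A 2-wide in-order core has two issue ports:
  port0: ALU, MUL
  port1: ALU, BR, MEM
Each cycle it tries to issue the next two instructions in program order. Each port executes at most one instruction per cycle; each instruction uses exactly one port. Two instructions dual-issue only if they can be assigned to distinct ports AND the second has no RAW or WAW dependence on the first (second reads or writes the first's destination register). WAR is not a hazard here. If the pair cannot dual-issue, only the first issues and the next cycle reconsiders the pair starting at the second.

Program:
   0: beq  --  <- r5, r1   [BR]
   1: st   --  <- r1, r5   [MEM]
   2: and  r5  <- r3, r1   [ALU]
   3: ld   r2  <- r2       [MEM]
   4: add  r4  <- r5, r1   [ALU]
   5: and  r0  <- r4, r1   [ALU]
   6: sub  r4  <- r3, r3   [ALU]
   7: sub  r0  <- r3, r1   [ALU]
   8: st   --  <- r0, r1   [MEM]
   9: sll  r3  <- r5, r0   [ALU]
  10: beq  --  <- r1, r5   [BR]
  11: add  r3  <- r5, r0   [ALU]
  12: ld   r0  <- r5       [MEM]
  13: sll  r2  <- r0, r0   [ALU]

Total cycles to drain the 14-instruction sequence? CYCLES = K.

CYCLES = 9

#0 head=0: beq i0 no-port BR/MEM
#1 head=1: st;and i1&i2 2-wide
#2 head=3: ld;add i3&i4 2-wide
#3 head=5: and;sub i5&i6 2-wide
#4 head=7: sub i7 RAW r0
#5 head=8: st;sll i8&i9 2-wide
#6 head=10: beq;add i10&i11 2-wide
#7 head=12: ld i12 RAW r0
#8 head=13: sll i13 tail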